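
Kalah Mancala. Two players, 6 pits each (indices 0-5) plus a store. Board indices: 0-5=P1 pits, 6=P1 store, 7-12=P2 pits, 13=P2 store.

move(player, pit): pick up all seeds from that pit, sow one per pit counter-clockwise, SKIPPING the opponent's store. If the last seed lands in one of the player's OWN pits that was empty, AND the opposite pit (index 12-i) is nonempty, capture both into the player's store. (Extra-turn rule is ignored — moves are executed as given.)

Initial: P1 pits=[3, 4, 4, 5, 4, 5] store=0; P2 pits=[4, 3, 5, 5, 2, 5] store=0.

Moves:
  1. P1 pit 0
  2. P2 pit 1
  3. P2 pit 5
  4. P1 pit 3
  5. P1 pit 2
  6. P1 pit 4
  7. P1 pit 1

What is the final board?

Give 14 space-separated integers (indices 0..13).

Answer: 1 0 1 2 1 9 4 8 3 8 8 3 0 1

Derivation:
Move 1: P1 pit0 -> P1=[0,5,5,6,4,5](0) P2=[4,3,5,5,2,5](0)
Move 2: P2 pit1 -> P1=[0,5,5,6,4,5](0) P2=[4,0,6,6,3,5](0)
Move 3: P2 pit5 -> P1=[1,6,6,7,4,5](0) P2=[4,0,6,6,3,0](1)
Move 4: P1 pit3 -> P1=[1,6,6,0,5,6](1) P2=[5,1,7,7,3,0](1)
Move 5: P1 pit2 -> P1=[1,6,0,1,6,7](2) P2=[6,2,7,7,3,0](1)
Move 6: P1 pit4 -> P1=[1,6,0,1,0,8](3) P2=[7,3,8,8,3,0](1)
Move 7: P1 pit1 -> P1=[1,0,1,2,1,9](4) P2=[8,3,8,8,3,0](1)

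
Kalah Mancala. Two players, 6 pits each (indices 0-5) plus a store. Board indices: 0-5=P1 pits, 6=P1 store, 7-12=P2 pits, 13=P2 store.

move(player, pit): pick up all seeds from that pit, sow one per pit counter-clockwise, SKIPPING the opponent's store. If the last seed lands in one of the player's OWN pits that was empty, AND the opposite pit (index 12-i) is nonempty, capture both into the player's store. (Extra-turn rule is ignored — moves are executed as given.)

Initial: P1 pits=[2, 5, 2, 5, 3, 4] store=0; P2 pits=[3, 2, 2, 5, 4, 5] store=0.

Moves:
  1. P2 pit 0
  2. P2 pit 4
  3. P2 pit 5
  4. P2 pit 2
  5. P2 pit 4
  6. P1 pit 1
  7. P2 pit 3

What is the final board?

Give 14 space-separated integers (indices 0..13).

Move 1: P2 pit0 -> P1=[2,5,2,5,3,4](0) P2=[0,3,3,6,4,5](0)
Move 2: P2 pit4 -> P1=[3,6,2,5,3,4](0) P2=[0,3,3,6,0,6](1)
Move 3: P2 pit5 -> P1=[4,7,3,6,4,4](0) P2=[0,3,3,6,0,0](2)
Move 4: P2 pit2 -> P1=[0,7,3,6,4,4](0) P2=[0,3,0,7,1,0](7)
Move 5: P2 pit4 -> P1=[0,7,3,6,4,4](0) P2=[0,3,0,7,0,1](7)
Move 6: P1 pit1 -> P1=[0,0,4,7,5,5](1) P2=[1,4,0,7,0,1](7)
Move 7: P2 pit3 -> P1=[1,1,5,8,5,5](1) P2=[1,4,0,0,1,2](8)

Answer: 1 1 5 8 5 5 1 1 4 0 0 1 2 8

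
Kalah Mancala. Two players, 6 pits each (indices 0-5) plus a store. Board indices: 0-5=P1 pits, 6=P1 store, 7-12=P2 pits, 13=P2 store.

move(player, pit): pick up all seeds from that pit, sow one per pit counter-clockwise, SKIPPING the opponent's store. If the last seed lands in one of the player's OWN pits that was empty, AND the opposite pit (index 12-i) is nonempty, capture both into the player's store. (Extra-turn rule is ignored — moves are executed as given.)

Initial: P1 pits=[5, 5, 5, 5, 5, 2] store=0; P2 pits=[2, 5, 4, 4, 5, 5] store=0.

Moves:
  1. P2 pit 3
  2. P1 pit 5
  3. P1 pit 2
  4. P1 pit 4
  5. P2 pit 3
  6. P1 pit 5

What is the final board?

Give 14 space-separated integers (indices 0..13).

Answer: 6 5 0 6 0 0 4 6 6 5 0 7 6 1

Derivation:
Move 1: P2 pit3 -> P1=[6,5,5,5,5,2](0) P2=[2,5,4,0,6,6](1)
Move 2: P1 pit5 -> P1=[6,5,5,5,5,0](1) P2=[3,5,4,0,6,6](1)
Move 3: P1 pit2 -> P1=[6,5,0,6,6,1](2) P2=[4,5,4,0,6,6](1)
Move 4: P1 pit4 -> P1=[6,5,0,6,0,2](3) P2=[5,6,5,1,6,6](1)
Move 5: P2 pit3 -> P1=[6,5,0,6,0,2](3) P2=[5,6,5,0,7,6](1)
Move 6: P1 pit5 -> P1=[6,5,0,6,0,0](4) P2=[6,6,5,0,7,6](1)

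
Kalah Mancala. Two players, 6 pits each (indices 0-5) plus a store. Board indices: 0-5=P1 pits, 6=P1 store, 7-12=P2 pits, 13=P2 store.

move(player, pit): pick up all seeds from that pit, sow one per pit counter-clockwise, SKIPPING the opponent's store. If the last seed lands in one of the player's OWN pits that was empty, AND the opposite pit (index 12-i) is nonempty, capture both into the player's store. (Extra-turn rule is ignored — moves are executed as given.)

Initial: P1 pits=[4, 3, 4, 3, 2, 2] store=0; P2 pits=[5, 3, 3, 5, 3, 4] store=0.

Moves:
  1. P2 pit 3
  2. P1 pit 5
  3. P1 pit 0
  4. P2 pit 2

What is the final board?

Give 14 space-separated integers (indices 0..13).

Answer: 0 5 5 4 3 0 8 0 3 0 1 5 6 1

Derivation:
Move 1: P2 pit3 -> P1=[5,4,4,3,2,2](0) P2=[5,3,3,0,4,5](1)
Move 2: P1 pit5 -> P1=[5,4,4,3,2,0](1) P2=[6,3,3,0,4,5](1)
Move 3: P1 pit0 -> P1=[0,5,5,4,3,0](8) P2=[0,3,3,0,4,5](1)
Move 4: P2 pit2 -> P1=[0,5,5,4,3,0](8) P2=[0,3,0,1,5,6](1)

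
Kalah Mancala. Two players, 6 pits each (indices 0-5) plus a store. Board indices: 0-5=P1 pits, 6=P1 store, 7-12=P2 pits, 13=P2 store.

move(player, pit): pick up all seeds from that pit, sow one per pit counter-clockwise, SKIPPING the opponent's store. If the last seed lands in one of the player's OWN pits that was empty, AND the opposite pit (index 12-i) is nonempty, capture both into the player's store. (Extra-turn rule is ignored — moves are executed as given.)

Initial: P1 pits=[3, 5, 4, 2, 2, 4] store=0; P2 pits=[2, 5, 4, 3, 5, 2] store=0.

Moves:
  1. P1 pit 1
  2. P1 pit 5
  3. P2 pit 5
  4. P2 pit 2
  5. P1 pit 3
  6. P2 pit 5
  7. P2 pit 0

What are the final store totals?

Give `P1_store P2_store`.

Move 1: P1 pit1 -> P1=[3,0,5,3,3,5](1) P2=[2,5,4,3,5,2](0)
Move 2: P1 pit5 -> P1=[3,0,5,3,3,0](2) P2=[3,6,5,4,5,2](0)
Move 3: P2 pit5 -> P1=[4,0,5,3,3,0](2) P2=[3,6,5,4,5,0](1)
Move 4: P2 pit2 -> P1=[5,0,5,3,3,0](2) P2=[3,6,0,5,6,1](2)
Move 5: P1 pit3 -> P1=[5,0,5,0,4,1](3) P2=[3,6,0,5,6,1](2)
Move 6: P2 pit5 -> P1=[5,0,5,0,4,1](3) P2=[3,6,0,5,6,0](3)
Move 7: P2 pit0 -> P1=[5,0,5,0,4,1](3) P2=[0,7,1,6,6,0](3)

Answer: 3 3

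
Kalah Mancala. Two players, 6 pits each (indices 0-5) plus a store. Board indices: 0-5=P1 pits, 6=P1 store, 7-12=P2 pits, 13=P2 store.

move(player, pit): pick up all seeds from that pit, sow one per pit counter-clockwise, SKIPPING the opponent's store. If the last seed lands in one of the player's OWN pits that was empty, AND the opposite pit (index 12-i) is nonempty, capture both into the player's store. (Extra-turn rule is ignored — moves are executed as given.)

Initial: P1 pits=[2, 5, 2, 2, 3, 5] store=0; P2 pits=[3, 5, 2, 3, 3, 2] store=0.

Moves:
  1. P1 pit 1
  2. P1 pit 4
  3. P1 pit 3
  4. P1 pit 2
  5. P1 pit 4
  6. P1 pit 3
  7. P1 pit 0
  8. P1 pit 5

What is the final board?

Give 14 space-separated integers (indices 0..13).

Answer: 1 2 0 0 0 0 18 5 1 3 0 4 3 0

Derivation:
Move 1: P1 pit1 -> P1=[2,0,3,3,4,6](1) P2=[3,5,2,3,3,2](0)
Move 2: P1 pit4 -> P1=[2,0,3,3,0,7](2) P2=[4,6,2,3,3,2](0)
Move 3: P1 pit3 -> P1=[2,0,3,0,1,8](3) P2=[4,6,2,3,3,2](0)
Move 4: P1 pit2 -> P1=[2,0,0,1,2,9](3) P2=[4,6,2,3,3,2](0)
Move 5: P1 pit4 -> P1=[2,0,0,1,0,10](4) P2=[4,6,2,3,3,2](0)
Move 6: P1 pit3 -> P1=[2,0,0,0,0,10](11) P2=[4,0,2,3,3,2](0)
Move 7: P1 pit0 -> P1=[0,1,0,0,0,10](15) P2=[4,0,2,0,3,2](0)
Move 8: P1 pit5 -> P1=[1,2,0,0,0,0](18) P2=[5,1,3,0,4,3](0)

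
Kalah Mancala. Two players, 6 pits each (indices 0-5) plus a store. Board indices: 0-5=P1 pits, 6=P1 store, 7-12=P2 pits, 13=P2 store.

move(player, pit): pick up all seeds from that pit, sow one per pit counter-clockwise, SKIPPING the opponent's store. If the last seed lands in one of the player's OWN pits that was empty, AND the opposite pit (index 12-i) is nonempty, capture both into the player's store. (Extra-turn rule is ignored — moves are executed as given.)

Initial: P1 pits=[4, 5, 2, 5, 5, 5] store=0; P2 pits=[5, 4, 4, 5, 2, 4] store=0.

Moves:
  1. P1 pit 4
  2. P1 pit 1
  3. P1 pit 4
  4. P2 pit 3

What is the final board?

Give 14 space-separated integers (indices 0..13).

Move 1: P1 pit4 -> P1=[4,5,2,5,0,6](1) P2=[6,5,5,5,2,4](0)
Move 2: P1 pit1 -> P1=[4,0,3,6,1,7](2) P2=[6,5,5,5,2,4](0)
Move 3: P1 pit4 -> P1=[4,0,3,6,0,8](2) P2=[6,5,5,5,2,4](0)
Move 4: P2 pit3 -> P1=[5,1,3,6,0,8](2) P2=[6,5,5,0,3,5](1)

Answer: 5 1 3 6 0 8 2 6 5 5 0 3 5 1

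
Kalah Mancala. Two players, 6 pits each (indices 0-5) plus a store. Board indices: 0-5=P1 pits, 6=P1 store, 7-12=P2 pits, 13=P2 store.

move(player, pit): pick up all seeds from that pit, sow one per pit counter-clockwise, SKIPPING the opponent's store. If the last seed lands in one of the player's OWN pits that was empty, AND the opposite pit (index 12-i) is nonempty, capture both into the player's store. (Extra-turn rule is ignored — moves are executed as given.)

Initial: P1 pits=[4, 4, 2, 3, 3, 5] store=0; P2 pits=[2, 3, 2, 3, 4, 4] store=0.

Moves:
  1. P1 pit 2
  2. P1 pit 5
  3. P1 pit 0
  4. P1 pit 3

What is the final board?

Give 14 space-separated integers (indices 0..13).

Move 1: P1 pit2 -> P1=[4,4,0,4,4,5](0) P2=[2,3,2,3,4,4](0)
Move 2: P1 pit5 -> P1=[4,4,0,4,4,0](1) P2=[3,4,3,4,4,4](0)
Move 3: P1 pit0 -> P1=[0,5,1,5,5,0](1) P2=[3,4,3,4,4,4](0)
Move 4: P1 pit3 -> P1=[0,5,1,0,6,1](2) P2=[4,5,3,4,4,4](0)

Answer: 0 5 1 0 6 1 2 4 5 3 4 4 4 0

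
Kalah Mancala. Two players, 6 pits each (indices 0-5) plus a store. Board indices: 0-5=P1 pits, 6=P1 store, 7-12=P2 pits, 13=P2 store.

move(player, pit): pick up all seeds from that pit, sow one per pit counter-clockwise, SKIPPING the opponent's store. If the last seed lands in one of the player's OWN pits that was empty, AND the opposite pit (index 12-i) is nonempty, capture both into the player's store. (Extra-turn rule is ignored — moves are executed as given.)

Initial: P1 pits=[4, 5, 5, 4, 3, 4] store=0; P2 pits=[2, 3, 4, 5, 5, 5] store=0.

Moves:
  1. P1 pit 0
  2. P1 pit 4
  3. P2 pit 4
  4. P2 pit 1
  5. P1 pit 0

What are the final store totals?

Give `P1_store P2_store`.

Answer: 1 1

Derivation:
Move 1: P1 pit0 -> P1=[0,6,6,5,4,4](0) P2=[2,3,4,5,5,5](0)
Move 2: P1 pit4 -> P1=[0,6,6,5,0,5](1) P2=[3,4,4,5,5,5](0)
Move 3: P2 pit4 -> P1=[1,7,7,5,0,5](1) P2=[3,4,4,5,0,6](1)
Move 4: P2 pit1 -> P1=[1,7,7,5,0,5](1) P2=[3,0,5,6,1,7](1)
Move 5: P1 pit0 -> P1=[0,8,7,5,0,5](1) P2=[3,0,5,6,1,7](1)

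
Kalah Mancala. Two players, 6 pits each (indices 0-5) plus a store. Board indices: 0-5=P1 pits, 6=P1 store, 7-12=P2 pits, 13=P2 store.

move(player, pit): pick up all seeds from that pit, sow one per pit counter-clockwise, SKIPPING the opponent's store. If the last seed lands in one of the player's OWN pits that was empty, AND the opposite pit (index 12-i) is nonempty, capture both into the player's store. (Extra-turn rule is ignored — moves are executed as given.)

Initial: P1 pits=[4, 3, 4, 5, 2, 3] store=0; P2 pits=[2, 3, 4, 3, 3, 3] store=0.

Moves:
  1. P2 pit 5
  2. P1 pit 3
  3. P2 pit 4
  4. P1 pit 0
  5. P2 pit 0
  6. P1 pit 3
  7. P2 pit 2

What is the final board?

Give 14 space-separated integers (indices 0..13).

Move 1: P2 pit5 -> P1=[5,4,4,5,2,3](0) P2=[2,3,4,3,3,0](1)
Move 2: P1 pit3 -> P1=[5,4,4,0,3,4](1) P2=[3,4,4,3,3,0](1)
Move 3: P2 pit4 -> P1=[6,4,4,0,3,4](1) P2=[3,4,4,3,0,1](2)
Move 4: P1 pit0 -> P1=[0,5,5,1,4,5](2) P2=[3,4,4,3,0,1](2)
Move 5: P2 pit0 -> P1=[0,5,5,1,4,5](2) P2=[0,5,5,4,0,1](2)
Move 6: P1 pit3 -> P1=[0,5,5,0,5,5](2) P2=[0,5,5,4,0,1](2)
Move 7: P2 pit2 -> P1=[1,5,5,0,5,5](2) P2=[0,5,0,5,1,2](3)

Answer: 1 5 5 0 5 5 2 0 5 0 5 1 2 3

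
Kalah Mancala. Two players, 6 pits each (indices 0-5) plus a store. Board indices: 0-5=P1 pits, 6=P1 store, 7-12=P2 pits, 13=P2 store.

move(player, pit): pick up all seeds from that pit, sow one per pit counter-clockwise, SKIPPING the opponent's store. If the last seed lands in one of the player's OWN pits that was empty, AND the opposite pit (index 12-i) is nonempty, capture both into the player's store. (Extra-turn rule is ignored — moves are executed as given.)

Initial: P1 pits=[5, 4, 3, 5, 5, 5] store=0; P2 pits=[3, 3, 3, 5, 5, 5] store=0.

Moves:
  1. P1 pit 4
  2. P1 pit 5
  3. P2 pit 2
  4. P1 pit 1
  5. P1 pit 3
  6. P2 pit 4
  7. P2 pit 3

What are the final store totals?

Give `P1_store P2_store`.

Move 1: P1 pit4 -> P1=[5,4,3,5,0,6](1) P2=[4,4,4,5,5,5](0)
Move 2: P1 pit5 -> P1=[5,4,3,5,0,0](2) P2=[5,5,5,6,6,5](0)
Move 3: P2 pit2 -> P1=[6,4,3,5,0,0](2) P2=[5,5,0,7,7,6](1)
Move 4: P1 pit1 -> P1=[6,0,4,6,1,0](8) P2=[0,5,0,7,7,6](1)
Move 5: P1 pit3 -> P1=[6,0,4,0,2,1](9) P2=[1,6,1,7,7,6](1)
Move 6: P2 pit4 -> P1=[7,1,5,1,3,1](9) P2=[1,6,1,7,0,7](2)
Move 7: P2 pit3 -> P1=[8,2,6,2,3,1](9) P2=[1,6,1,0,1,8](3)

Answer: 9 3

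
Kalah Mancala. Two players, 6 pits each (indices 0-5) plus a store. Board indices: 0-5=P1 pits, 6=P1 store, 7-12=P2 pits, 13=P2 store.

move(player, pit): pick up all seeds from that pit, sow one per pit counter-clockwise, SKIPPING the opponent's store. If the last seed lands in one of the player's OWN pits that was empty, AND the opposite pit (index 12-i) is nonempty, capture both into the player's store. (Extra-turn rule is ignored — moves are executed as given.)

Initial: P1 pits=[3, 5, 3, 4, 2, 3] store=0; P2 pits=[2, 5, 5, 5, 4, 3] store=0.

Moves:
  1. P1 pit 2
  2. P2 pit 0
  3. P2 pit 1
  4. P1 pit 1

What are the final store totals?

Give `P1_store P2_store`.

Answer: 1 1

Derivation:
Move 1: P1 pit2 -> P1=[3,5,0,5,3,4](0) P2=[2,5,5,5,4,3](0)
Move 2: P2 pit0 -> P1=[3,5,0,5,3,4](0) P2=[0,6,6,5,4,3](0)
Move 3: P2 pit1 -> P1=[4,5,0,5,3,4](0) P2=[0,0,7,6,5,4](1)
Move 4: P1 pit1 -> P1=[4,0,1,6,4,5](1) P2=[0,0,7,6,5,4](1)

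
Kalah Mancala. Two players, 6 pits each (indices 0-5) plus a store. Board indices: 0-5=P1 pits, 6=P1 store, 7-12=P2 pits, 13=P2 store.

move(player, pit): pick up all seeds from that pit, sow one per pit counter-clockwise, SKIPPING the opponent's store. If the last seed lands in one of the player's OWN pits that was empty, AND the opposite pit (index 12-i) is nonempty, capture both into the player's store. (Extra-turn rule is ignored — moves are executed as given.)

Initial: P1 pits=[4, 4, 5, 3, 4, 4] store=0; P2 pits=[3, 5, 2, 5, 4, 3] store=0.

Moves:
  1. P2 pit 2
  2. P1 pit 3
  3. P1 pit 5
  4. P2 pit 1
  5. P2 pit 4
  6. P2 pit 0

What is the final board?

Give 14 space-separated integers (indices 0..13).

Move 1: P2 pit2 -> P1=[4,4,5,3,4,4](0) P2=[3,5,0,6,5,3](0)
Move 2: P1 pit3 -> P1=[4,4,5,0,5,5](1) P2=[3,5,0,6,5,3](0)
Move 3: P1 pit5 -> P1=[4,4,5,0,5,0](2) P2=[4,6,1,7,5,3](0)
Move 4: P2 pit1 -> P1=[5,4,5,0,5,0](2) P2=[4,0,2,8,6,4](1)
Move 5: P2 pit4 -> P1=[6,5,6,1,5,0](2) P2=[4,0,2,8,0,5](2)
Move 6: P2 pit0 -> P1=[6,0,6,1,5,0](2) P2=[0,1,3,9,0,5](8)

Answer: 6 0 6 1 5 0 2 0 1 3 9 0 5 8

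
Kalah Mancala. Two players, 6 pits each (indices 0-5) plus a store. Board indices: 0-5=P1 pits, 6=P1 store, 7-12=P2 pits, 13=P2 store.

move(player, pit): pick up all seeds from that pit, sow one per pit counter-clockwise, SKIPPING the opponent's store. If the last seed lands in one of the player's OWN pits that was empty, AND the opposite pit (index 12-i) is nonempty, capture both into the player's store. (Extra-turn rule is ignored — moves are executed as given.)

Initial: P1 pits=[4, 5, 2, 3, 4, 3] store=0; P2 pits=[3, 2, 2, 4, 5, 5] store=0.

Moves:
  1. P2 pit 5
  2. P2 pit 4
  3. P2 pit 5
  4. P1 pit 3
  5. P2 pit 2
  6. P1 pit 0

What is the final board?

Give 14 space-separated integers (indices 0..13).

Move 1: P2 pit5 -> P1=[5,6,3,4,4,3](0) P2=[3,2,2,4,5,0](1)
Move 2: P2 pit4 -> P1=[6,7,4,4,4,3](0) P2=[3,2,2,4,0,1](2)
Move 3: P2 pit5 -> P1=[6,7,4,4,4,3](0) P2=[3,2,2,4,0,0](3)
Move 4: P1 pit3 -> P1=[6,7,4,0,5,4](1) P2=[4,2,2,4,0,0](3)
Move 5: P2 pit2 -> P1=[6,0,4,0,5,4](1) P2=[4,2,0,5,0,0](11)
Move 6: P1 pit0 -> P1=[0,1,5,1,6,5](2) P2=[4,2,0,5,0,0](11)

Answer: 0 1 5 1 6 5 2 4 2 0 5 0 0 11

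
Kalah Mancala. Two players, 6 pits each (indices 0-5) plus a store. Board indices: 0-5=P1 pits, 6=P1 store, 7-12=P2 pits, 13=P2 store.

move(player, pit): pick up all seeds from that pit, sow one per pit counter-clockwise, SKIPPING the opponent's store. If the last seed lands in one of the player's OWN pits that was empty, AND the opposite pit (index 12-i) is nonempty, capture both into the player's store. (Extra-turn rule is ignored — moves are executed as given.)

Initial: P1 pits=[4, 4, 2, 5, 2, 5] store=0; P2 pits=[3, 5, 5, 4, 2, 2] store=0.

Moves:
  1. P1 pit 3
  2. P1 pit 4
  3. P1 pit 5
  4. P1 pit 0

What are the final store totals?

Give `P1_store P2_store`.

Move 1: P1 pit3 -> P1=[4,4,2,0,3,6](1) P2=[4,6,5,4,2,2](0)
Move 2: P1 pit4 -> P1=[4,4,2,0,0,7](2) P2=[5,6,5,4,2,2](0)
Move 3: P1 pit5 -> P1=[4,4,2,0,0,0](3) P2=[6,7,6,5,3,3](0)
Move 4: P1 pit0 -> P1=[0,5,3,1,0,0](11) P2=[6,0,6,5,3,3](0)

Answer: 11 0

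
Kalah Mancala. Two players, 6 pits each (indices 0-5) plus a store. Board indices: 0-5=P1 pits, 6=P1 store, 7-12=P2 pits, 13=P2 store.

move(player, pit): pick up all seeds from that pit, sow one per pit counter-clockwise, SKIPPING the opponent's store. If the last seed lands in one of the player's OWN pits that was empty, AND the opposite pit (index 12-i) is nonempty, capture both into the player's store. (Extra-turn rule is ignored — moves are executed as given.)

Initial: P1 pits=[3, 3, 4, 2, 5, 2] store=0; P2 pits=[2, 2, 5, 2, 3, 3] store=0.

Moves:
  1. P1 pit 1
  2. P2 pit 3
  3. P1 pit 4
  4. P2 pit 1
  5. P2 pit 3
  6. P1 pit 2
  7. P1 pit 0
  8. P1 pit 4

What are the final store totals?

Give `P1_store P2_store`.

Answer: 2 0

Derivation:
Move 1: P1 pit1 -> P1=[3,0,5,3,6,2](0) P2=[2,2,5,2,3,3](0)
Move 2: P2 pit3 -> P1=[3,0,5,3,6,2](0) P2=[2,2,5,0,4,4](0)
Move 3: P1 pit4 -> P1=[3,0,5,3,0,3](1) P2=[3,3,6,1,4,4](0)
Move 4: P2 pit1 -> P1=[3,0,5,3,0,3](1) P2=[3,0,7,2,5,4](0)
Move 5: P2 pit3 -> P1=[3,0,5,3,0,3](1) P2=[3,0,7,0,6,5](0)
Move 6: P1 pit2 -> P1=[3,0,0,4,1,4](2) P2=[4,0,7,0,6,5](0)
Move 7: P1 pit0 -> P1=[0,1,1,5,1,4](2) P2=[4,0,7,0,6,5](0)
Move 8: P1 pit4 -> P1=[0,1,1,5,0,5](2) P2=[4,0,7,0,6,5](0)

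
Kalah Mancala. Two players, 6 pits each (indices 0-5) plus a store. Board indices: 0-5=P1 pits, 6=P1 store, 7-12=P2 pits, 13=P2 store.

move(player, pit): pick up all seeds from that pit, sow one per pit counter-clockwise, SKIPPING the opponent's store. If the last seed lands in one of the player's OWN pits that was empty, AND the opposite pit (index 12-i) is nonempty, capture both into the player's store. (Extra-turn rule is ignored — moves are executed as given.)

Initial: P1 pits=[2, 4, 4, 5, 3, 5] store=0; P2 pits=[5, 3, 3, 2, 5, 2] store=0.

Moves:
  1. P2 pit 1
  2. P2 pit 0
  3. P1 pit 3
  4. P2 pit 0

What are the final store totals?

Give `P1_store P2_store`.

Answer: 1 0

Derivation:
Move 1: P2 pit1 -> P1=[2,4,4,5,3,5](0) P2=[5,0,4,3,6,2](0)
Move 2: P2 pit0 -> P1=[2,4,4,5,3,5](0) P2=[0,1,5,4,7,3](0)
Move 3: P1 pit3 -> P1=[2,4,4,0,4,6](1) P2=[1,2,5,4,7,3](0)
Move 4: P2 pit0 -> P1=[2,4,4,0,4,6](1) P2=[0,3,5,4,7,3](0)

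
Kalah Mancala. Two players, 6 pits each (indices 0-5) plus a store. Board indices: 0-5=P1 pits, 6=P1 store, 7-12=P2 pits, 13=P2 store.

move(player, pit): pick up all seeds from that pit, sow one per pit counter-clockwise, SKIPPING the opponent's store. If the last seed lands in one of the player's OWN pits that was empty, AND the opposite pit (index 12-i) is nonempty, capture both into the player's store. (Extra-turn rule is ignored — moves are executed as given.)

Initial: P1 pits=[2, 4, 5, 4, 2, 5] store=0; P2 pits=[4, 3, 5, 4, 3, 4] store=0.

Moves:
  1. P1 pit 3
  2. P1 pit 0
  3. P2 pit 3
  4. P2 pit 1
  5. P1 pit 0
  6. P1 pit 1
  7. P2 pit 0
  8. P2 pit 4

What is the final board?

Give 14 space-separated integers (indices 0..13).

Move 1: P1 pit3 -> P1=[2,4,5,0,3,6](1) P2=[5,3,5,4,3,4](0)
Move 2: P1 pit0 -> P1=[0,5,6,0,3,6](1) P2=[5,3,5,4,3,4](0)
Move 3: P2 pit3 -> P1=[1,5,6,0,3,6](1) P2=[5,3,5,0,4,5](1)
Move 4: P2 pit1 -> P1=[1,5,6,0,3,6](1) P2=[5,0,6,1,5,5](1)
Move 5: P1 pit0 -> P1=[0,6,6,0,3,6](1) P2=[5,0,6,1,5,5](1)
Move 6: P1 pit1 -> P1=[0,0,7,1,4,7](2) P2=[6,0,6,1,5,5](1)
Move 7: P2 pit0 -> P1=[0,0,7,1,4,7](2) P2=[0,1,7,2,6,6](2)
Move 8: P2 pit4 -> P1=[1,1,8,2,4,7](2) P2=[0,1,7,2,0,7](3)

Answer: 1 1 8 2 4 7 2 0 1 7 2 0 7 3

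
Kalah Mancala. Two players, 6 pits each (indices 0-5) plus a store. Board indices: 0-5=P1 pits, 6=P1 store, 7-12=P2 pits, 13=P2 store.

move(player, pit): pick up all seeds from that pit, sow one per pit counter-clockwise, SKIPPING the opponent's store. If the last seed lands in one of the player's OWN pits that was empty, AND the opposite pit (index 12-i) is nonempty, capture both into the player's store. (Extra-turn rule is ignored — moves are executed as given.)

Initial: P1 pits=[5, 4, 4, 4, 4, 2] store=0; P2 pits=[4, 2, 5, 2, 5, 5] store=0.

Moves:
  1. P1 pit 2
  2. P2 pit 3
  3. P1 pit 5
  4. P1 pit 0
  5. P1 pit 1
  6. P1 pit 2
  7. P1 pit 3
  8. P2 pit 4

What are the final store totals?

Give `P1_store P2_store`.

Answer: 10 1

Derivation:
Move 1: P1 pit2 -> P1=[5,4,0,5,5,3](1) P2=[4,2,5,2,5,5](0)
Move 2: P2 pit3 -> P1=[5,4,0,5,5,3](1) P2=[4,2,5,0,6,6](0)
Move 3: P1 pit5 -> P1=[5,4,0,5,5,0](2) P2=[5,3,5,0,6,6](0)
Move 4: P1 pit0 -> P1=[0,5,1,6,6,0](8) P2=[0,3,5,0,6,6](0)
Move 5: P1 pit1 -> P1=[0,0,2,7,7,1](9) P2=[0,3,5,0,6,6](0)
Move 6: P1 pit2 -> P1=[0,0,0,8,8,1](9) P2=[0,3,5,0,6,6](0)
Move 7: P1 pit3 -> P1=[0,0,0,0,9,2](10) P2=[1,4,6,1,7,6](0)
Move 8: P2 pit4 -> P1=[1,1,1,1,10,2](10) P2=[1,4,6,1,0,7](1)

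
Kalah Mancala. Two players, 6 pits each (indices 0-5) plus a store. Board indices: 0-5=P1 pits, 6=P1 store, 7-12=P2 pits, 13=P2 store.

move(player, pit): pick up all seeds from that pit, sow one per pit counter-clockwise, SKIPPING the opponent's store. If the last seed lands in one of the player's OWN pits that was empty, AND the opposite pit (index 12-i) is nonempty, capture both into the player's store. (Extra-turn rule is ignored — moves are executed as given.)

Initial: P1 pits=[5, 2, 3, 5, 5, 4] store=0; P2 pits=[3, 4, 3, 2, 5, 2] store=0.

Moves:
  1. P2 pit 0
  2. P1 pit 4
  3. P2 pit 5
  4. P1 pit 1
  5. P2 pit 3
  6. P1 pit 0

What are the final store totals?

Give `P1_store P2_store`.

Answer: 2 2

Derivation:
Move 1: P2 pit0 -> P1=[5,2,3,5,5,4](0) P2=[0,5,4,3,5,2](0)
Move 2: P1 pit4 -> P1=[5,2,3,5,0,5](1) P2=[1,6,5,3,5,2](0)
Move 3: P2 pit5 -> P1=[6,2,3,5,0,5](1) P2=[1,6,5,3,5,0](1)
Move 4: P1 pit1 -> P1=[6,0,4,6,0,5](1) P2=[1,6,5,3,5,0](1)
Move 5: P2 pit3 -> P1=[6,0,4,6,0,5](1) P2=[1,6,5,0,6,1](2)
Move 6: P1 pit0 -> P1=[0,1,5,7,1,6](2) P2=[1,6,5,0,6,1](2)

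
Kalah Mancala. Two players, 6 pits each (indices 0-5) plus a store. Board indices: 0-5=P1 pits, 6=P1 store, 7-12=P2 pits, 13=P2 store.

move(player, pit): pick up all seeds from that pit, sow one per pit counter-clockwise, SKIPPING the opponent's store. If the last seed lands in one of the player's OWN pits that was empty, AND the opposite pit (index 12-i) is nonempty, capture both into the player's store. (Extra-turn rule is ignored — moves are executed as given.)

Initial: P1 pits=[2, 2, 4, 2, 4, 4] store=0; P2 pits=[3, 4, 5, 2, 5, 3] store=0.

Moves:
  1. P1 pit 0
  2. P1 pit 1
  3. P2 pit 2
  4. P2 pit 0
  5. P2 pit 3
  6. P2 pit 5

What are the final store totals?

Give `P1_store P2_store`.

Answer: 0 3

Derivation:
Move 1: P1 pit0 -> P1=[0,3,5,2,4,4](0) P2=[3,4,5,2,5,3](0)
Move 2: P1 pit1 -> P1=[0,0,6,3,5,4](0) P2=[3,4,5,2,5,3](0)
Move 3: P2 pit2 -> P1=[1,0,6,3,5,4](0) P2=[3,4,0,3,6,4](1)
Move 4: P2 pit0 -> P1=[1,0,6,3,5,4](0) P2=[0,5,1,4,6,4](1)
Move 5: P2 pit3 -> P1=[2,0,6,3,5,4](0) P2=[0,5,1,0,7,5](2)
Move 6: P2 pit5 -> P1=[3,1,7,4,5,4](0) P2=[0,5,1,0,7,0](3)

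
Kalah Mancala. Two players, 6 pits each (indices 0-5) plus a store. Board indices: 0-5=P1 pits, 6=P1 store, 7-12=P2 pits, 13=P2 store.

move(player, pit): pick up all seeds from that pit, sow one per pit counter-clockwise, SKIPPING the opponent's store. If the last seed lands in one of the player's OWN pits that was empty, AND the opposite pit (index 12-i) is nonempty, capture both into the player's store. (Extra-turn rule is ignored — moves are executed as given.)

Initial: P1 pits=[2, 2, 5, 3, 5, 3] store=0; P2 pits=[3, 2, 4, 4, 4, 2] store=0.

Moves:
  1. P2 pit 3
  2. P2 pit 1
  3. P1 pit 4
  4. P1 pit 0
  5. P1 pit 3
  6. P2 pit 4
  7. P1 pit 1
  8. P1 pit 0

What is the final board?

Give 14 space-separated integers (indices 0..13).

Move 1: P2 pit3 -> P1=[3,2,5,3,5,3](0) P2=[3,2,4,0,5,3](1)
Move 2: P2 pit1 -> P1=[3,2,0,3,5,3](0) P2=[3,0,5,0,5,3](7)
Move 3: P1 pit4 -> P1=[3,2,0,3,0,4](1) P2=[4,1,6,0,5,3](7)
Move 4: P1 pit0 -> P1=[0,3,1,4,0,4](1) P2=[4,1,6,0,5,3](7)
Move 5: P1 pit3 -> P1=[0,3,1,0,1,5](2) P2=[5,1,6,0,5,3](7)
Move 6: P2 pit4 -> P1=[1,4,2,0,1,5](2) P2=[5,1,6,0,0,4](8)
Move 7: P1 pit1 -> P1=[1,0,3,1,2,6](2) P2=[5,1,6,0,0,4](8)
Move 8: P1 pit0 -> P1=[0,1,3,1,2,6](2) P2=[5,1,6,0,0,4](8)

Answer: 0 1 3 1 2 6 2 5 1 6 0 0 4 8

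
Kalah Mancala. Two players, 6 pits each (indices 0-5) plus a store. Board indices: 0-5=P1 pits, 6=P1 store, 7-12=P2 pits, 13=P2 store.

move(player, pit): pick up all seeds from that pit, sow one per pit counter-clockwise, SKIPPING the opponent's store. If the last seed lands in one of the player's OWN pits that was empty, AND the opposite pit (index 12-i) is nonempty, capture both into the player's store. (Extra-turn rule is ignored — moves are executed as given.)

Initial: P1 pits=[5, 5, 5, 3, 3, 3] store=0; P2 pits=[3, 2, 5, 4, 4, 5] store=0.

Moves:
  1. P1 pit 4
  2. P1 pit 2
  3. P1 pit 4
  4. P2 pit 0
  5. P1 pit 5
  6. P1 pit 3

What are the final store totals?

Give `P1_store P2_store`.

Answer: 4 0

Derivation:
Move 1: P1 pit4 -> P1=[5,5,5,3,0,4](1) P2=[4,2,5,4,4,5](0)
Move 2: P1 pit2 -> P1=[5,5,0,4,1,5](2) P2=[5,2,5,4,4,5](0)
Move 3: P1 pit4 -> P1=[5,5,0,4,0,6](2) P2=[5,2,5,4,4,5](0)
Move 4: P2 pit0 -> P1=[5,5,0,4,0,6](2) P2=[0,3,6,5,5,6](0)
Move 5: P1 pit5 -> P1=[5,5,0,4,0,0](3) P2=[1,4,7,6,6,6](0)
Move 6: P1 pit3 -> P1=[5,5,0,0,1,1](4) P2=[2,4,7,6,6,6](0)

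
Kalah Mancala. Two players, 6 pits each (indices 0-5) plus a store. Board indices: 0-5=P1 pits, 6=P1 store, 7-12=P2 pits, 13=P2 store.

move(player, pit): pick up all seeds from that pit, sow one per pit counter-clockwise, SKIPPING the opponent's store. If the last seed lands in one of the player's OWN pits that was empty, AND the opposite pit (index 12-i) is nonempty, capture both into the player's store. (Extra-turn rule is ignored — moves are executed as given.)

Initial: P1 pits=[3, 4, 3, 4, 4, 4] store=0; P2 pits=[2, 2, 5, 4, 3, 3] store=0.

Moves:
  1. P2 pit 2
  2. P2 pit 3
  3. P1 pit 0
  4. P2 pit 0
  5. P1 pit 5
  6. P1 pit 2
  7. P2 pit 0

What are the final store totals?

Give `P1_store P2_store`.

Move 1: P2 pit2 -> P1=[4,4,3,4,4,4](0) P2=[2,2,0,5,4,4](1)
Move 2: P2 pit3 -> P1=[5,5,3,4,4,4](0) P2=[2,2,0,0,5,5](2)
Move 3: P1 pit0 -> P1=[0,6,4,5,5,5](0) P2=[2,2,0,0,5,5](2)
Move 4: P2 pit0 -> P1=[0,6,4,0,5,5](0) P2=[0,3,0,0,5,5](8)
Move 5: P1 pit5 -> P1=[0,6,4,0,5,0](1) P2=[1,4,1,1,5,5](8)
Move 6: P1 pit2 -> P1=[0,6,0,1,6,1](2) P2=[1,4,1,1,5,5](8)
Move 7: P2 pit0 -> P1=[0,6,0,1,6,1](2) P2=[0,5,1,1,5,5](8)

Answer: 2 8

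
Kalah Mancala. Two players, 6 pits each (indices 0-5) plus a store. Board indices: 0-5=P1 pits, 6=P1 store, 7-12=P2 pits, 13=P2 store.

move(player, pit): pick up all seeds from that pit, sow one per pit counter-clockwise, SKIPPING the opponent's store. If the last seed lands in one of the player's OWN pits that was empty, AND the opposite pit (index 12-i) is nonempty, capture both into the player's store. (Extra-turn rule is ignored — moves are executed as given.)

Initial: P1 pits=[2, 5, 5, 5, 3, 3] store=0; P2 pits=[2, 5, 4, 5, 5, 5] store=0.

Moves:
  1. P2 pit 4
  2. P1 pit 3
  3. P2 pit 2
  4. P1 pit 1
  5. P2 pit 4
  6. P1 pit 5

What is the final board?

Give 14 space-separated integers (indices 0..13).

Move 1: P2 pit4 -> P1=[3,6,6,5,3,3](0) P2=[2,5,4,5,0,6](1)
Move 2: P1 pit3 -> P1=[3,6,6,0,4,4](1) P2=[3,6,4,5,0,6](1)
Move 3: P2 pit2 -> P1=[3,6,6,0,4,4](1) P2=[3,6,0,6,1,7](2)
Move 4: P1 pit1 -> P1=[3,0,7,1,5,5](2) P2=[4,6,0,6,1,7](2)
Move 5: P2 pit4 -> P1=[3,0,7,1,5,5](2) P2=[4,6,0,6,0,8](2)
Move 6: P1 pit5 -> P1=[3,0,7,1,5,0](3) P2=[5,7,1,7,0,8](2)

Answer: 3 0 7 1 5 0 3 5 7 1 7 0 8 2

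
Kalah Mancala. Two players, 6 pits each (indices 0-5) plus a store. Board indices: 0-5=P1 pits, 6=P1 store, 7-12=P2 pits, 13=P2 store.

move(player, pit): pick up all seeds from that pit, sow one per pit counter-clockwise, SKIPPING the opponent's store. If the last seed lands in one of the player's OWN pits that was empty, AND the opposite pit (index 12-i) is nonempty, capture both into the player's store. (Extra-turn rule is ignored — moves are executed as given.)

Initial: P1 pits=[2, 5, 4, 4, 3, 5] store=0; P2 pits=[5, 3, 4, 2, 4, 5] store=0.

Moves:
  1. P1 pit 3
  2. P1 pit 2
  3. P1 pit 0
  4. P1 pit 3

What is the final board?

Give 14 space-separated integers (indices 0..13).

Answer: 0 6 0 0 6 7 5 6 3 4 0 4 5 0

Derivation:
Move 1: P1 pit3 -> P1=[2,5,4,0,4,6](1) P2=[6,3,4,2,4,5](0)
Move 2: P1 pit2 -> P1=[2,5,0,1,5,7](2) P2=[6,3,4,2,4,5](0)
Move 3: P1 pit0 -> P1=[0,6,0,1,5,7](5) P2=[6,3,4,0,4,5](0)
Move 4: P1 pit3 -> P1=[0,6,0,0,6,7](5) P2=[6,3,4,0,4,5](0)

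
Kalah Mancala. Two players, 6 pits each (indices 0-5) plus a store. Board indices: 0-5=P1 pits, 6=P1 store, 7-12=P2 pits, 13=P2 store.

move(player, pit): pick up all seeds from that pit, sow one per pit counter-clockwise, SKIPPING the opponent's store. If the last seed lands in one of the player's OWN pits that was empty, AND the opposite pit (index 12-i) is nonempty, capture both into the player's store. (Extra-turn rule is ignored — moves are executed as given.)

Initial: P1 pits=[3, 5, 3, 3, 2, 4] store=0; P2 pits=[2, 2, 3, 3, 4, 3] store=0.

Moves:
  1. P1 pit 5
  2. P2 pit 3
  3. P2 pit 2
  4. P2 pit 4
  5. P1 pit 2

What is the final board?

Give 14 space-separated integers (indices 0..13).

Move 1: P1 pit5 -> P1=[3,5,3,3,2,0](1) P2=[3,3,4,3,4,3](0)
Move 2: P2 pit3 -> P1=[3,5,3,3,2,0](1) P2=[3,3,4,0,5,4](1)
Move 3: P2 pit2 -> P1=[3,5,3,3,2,0](1) P2=[3,3,0,1,6,5](2)
Move 4: P2 pit4 -> P1=[4,6,4,4,2,0](1) P2=[3,3,0,1,0,6](3)
Move 5: P1 pit2 -> P1=[4,6,0,5,3,1](2) P2=[3,3,0,1,0,6](3)

Answer: 4 6 0 5 3 1 2 3 3 0 1 0 6 3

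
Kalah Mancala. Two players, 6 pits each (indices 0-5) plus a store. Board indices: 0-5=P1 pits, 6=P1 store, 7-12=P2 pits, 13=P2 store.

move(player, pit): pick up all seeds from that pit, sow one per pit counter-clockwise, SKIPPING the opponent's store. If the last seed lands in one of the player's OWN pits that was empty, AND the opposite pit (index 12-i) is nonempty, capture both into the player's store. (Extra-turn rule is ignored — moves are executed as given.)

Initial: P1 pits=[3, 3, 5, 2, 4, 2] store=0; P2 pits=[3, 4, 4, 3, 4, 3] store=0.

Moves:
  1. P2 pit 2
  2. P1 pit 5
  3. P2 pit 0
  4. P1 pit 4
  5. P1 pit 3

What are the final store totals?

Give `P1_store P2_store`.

Move 1: P2 pit2 -> P1=[3,3,5,2,4,2](0) P2=[3,4,0,4,5,4](1)
Move 2: P1 pit5 -> P1=[3,3,5,2,4,0](1) P2=[4,4,0,4,5,4](1)
Move 3: P2 pit0 -> P1=[3,3,5,2,4,0](1) P2=[0,5,1,5,6,4](1)
Move 4: P1 pit4 -> P1=[3,3,5,2,0,1](2) P2=[1,6,1,5,6,4](1)
Move 5: P1 pit3 -> P1=[3,3,5,0,1,2](2) P2=[1,6,1,5,6,4](1)

Answer: 2 1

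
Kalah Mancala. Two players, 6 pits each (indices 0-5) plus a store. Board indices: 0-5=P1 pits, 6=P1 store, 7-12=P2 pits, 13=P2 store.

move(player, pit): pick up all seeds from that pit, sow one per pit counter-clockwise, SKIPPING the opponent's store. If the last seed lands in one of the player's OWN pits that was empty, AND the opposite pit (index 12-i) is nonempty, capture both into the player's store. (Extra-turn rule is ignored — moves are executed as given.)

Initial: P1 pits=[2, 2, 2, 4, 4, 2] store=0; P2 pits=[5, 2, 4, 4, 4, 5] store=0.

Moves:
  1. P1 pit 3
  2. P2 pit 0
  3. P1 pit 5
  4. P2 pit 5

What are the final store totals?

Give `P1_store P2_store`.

Answer: 2 2

Derivation:
Move 1: P1 pit3 -> P1=[2,2,2,0,5,3](1) P2=[6,2,4,4,4,5](0)
Move 2: P2 pit0 -> P1=[2,2,2,0,5,3](1) P2=[0,3,5,5,5,6](1)
Move 3: P1 pit5 -> P1=[2,2,2,0,5,0](2) P2=[1,4,5,5,5,6](1)
Move 4: P2 pit5 -> P1=[3,3,3,1,6,0](2) P2=[1,4,5,5,5,0](2)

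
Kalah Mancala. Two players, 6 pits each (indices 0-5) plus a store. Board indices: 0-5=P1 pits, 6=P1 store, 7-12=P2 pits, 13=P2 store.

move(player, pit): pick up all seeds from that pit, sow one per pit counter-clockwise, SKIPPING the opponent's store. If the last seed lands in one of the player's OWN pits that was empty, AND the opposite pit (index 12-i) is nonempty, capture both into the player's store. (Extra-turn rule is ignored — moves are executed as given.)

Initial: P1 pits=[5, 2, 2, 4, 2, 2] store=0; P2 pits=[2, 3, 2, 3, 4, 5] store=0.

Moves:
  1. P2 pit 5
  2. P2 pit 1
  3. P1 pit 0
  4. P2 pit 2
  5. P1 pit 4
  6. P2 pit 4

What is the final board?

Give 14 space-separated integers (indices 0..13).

Move 1: P2 pit5 -> P1=[6,3,3,5,2,2](0) P2=[2,3,2,3,4,0](1)
Move 2: P2 pit1 -> P1=[6,3,3,5,2,2](0) P2=[2,0,3,4,5,0](1)
Move 3: P1 pit0 -> P1=[0,4,4,6,3,3](1) P2=[2,0,3,4,5,0](1)
Move 4: P2 pit2 -> P1=[0,4,4,6,3,3](1) P2=[2,0,0,5,6,1](1)
Move 5: P1 pit4 -> P1=[0,4,4,6,0,4](2) P2=[3,0,0,5,6,1](1)
Move 6: P2 pit4 -> P1=[1,5,5,7,0,4](2) P2=[3,0,0,5,0,2](2)

Answer: 1 5 5 7 0 4 2 3 0 0 5 0 2 2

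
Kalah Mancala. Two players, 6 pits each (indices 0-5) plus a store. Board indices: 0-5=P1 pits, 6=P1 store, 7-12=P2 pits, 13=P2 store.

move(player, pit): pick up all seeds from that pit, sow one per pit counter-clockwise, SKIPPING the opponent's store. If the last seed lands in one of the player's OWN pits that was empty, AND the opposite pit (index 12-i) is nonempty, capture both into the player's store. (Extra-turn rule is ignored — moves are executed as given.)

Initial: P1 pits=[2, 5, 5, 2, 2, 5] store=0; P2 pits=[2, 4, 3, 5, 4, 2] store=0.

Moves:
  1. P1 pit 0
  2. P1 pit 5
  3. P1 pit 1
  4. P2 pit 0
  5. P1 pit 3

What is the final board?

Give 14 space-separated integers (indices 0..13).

Move 1: P1 pit0 -> P1=[0,6,6,2,2,5](0) P2=[2,4,3,5,4,2](0)
Move 2: P1 pit5 -> P1=[0,6,6,2,2,0](1) P2=[3,5,4,6,4,2](0)
Move 3: P1 pit1 -> P1=[0,0,7,3,3,1](2) P2=[4,5,4,6,4,2](0)
Move 4: P2 pit0 -> P1=[0,0,7,3,3,1](2) P2=[0,6,5,7,5,2](0)
Move 5: P1 pit3 -> P1=[0,0,7,0,4,2](3) P2=[0,6,5,7,5,2](0)

Answer: 0 0 7 0 4 2 3 0 6 5 7 5 2 0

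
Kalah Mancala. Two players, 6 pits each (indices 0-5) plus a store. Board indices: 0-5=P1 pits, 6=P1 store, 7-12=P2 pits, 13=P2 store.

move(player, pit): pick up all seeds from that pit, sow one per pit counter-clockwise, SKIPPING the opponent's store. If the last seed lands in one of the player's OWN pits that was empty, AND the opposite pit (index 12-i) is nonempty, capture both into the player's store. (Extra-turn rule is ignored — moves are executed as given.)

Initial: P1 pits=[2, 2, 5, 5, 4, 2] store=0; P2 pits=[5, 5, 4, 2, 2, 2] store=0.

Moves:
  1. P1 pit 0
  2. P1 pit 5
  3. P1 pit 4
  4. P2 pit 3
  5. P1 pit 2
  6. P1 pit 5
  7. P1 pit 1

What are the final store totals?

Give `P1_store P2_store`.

Answer: 4 0

Derivation:
Move 1: P1 pit0 -> P1=[0,3,6,5,4,2](0) P2=[5,5,4,2,2,2](0)
Move 2: P1 pit5 -> P1=[0,3,6,5,4,0](1) P2=[6,5,4,2,2,2](0)
Move 3: P1 pit4 -> P1=[0,3,6,5,0,1](2) P2=[7,6,4,2,2,2](0)
Move 4: P2 pit3 -> P1=[0,3,6,5,0,1](2) P2=[7,6,4,0,3,3](0)
Move 5: P1 pit2 -> P1=[0,3,0,6,1,2](3) P2=[8,7,4,0,3,3](0)
Move 6: P1 pit5 -> P1=[0,3,0,6,1,0](4) P2=[9,7,4,0,3,3](0)
Move 7: P1 pit1 -> P1=[0,0,1,7,2,0](4) P2=[9,7,4,0,3,3](0)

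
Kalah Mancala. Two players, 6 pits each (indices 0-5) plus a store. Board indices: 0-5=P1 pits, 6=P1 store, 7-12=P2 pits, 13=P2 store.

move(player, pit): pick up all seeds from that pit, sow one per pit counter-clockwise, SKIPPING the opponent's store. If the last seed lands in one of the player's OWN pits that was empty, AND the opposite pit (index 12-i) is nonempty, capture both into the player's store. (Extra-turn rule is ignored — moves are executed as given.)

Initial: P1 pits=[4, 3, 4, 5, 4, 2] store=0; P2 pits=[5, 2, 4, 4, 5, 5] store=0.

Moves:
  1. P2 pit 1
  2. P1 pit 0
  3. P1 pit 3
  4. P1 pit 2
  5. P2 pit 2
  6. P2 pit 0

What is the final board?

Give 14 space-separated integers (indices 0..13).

Answer: 2 5 0 1 7 4 2 0 2 1 7 7 7 2

Derivation:
Move 1: P2 pit1 -> P1=[4,3,4,5,4,2](0) P2=[5,0,5,5,5,5](0)
Move 2: P1 pit0 -> P1=[0,4,5,6,5,2](0) P2=[5,0,5,5,5,5](0)
Move 3: P1 pit3 -> P1=[0,4,5,0,6,3](1) P2=[6,1,6,5,5,5](0)
Move 4: P1 pit2 -> P1=[0,4,0,1,7,4](2) P2=[7,1,6,5,5,5](0)
Move 5: P2 pit2 -> P1=[1,5,0,1,7,4](2) P2=[7,1,0,6,6,6](1)
Move 6: P2 pit0 -> P1=[2,5,0,1,7,4](2) P2=[0,2,1,7,7,7](2)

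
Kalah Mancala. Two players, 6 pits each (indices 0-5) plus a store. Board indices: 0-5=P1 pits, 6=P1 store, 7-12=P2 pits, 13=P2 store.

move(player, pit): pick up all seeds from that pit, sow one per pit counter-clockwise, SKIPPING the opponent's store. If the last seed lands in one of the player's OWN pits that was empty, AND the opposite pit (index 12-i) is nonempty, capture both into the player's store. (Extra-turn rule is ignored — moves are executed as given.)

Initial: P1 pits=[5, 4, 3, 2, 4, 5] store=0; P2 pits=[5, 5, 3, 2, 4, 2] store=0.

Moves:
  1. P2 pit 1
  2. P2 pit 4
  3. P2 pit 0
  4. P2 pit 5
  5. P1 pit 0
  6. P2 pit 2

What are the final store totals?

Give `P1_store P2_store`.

Answer: 1 4

Derivation:
Move 1: P2 pit1 -> P1=[5,4,3,2,4,5](0) P2=[5,0,4,3,5,3](1)
Move 2: P2 pit4 -> P1=[6,5,4,2,4,5](0) P2=[5,0,4,3,0,4](2)
Move 3: P2 pit0 -> P1=[6,5,4,2,4,5](0) P2=[0,1,5,4,1,5](2)
Move 4: P2 pit5 -> P1=[7,6,5,3,4,5](0) P2=[0,1,5,4,1,0](3)
Move 5: P1 pit0 -> P1=[0,7,6,4,5,6](1) P2=[1,1,5,4,1,0](3)
Move 6: P2 pit2 -> P1=[1,7,6,4,5,6](1) P2=[1,1,0,5,2,1](4)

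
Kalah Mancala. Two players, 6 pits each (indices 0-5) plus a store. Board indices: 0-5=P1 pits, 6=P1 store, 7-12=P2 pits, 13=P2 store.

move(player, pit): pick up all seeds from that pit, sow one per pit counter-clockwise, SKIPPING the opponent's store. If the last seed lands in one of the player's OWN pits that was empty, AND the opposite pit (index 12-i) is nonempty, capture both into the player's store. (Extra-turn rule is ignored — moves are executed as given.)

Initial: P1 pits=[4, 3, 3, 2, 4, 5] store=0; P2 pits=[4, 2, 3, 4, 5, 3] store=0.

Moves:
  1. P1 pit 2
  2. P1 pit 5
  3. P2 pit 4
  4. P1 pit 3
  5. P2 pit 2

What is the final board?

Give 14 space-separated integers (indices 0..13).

Answer: 5 4 1 0 6 1 2 6 3 0 6 1 5 2

Derivation:
Move 1: P1 pit2 -> P1=[4,3,0,3,5,6](0) P2=[4,2,3,4,5,3](0)
Move 2: P1 pit5 -> P1=[4,3,0,3,5,0](1) P2=[5,3,4,5,6,3](0)
Move 3: P2 pit4 -> P1=[5,4,1,4,5,0](1) P2=[5,3,4,5,0,4](1)
Move 4: P1 pit3 -> P1=[5,4,1,0,6,1](2) P2=[6,3,4,5,0,4](1)
Move 5: P2 pit2 -> P1=[5,4,1,0,6,1](2) P2=[6,3,0,6,1,5](2)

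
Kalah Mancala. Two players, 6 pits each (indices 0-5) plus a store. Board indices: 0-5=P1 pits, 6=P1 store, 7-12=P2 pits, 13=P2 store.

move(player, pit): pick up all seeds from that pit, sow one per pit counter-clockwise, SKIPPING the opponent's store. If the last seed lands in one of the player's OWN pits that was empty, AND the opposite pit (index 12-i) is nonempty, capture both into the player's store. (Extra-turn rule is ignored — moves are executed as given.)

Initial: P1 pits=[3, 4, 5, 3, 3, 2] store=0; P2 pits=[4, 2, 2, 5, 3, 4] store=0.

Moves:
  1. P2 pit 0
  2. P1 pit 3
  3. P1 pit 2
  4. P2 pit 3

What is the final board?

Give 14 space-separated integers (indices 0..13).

Move 1: P2 pit0 -> P1=[3,4,5,3,3,2](0) P2=[0,3,3,6,4,4](0)
Move 2: P1 pit3 -> P1=[3,4,5,0,4,3](1) P2=[0,3,3,6,4,4](0)
Move 3: P1 pit2 -> P1=[3,4,0,1,5,4](2) P2=[1,3,3,6,4,4](0)
Move 4: P2 pit3 -> P1=[4,5,1,1,5,4](2) P2=[1,3,3,0,5,5](1)

Answer: 4 5 1 1 5 4 2 1 3 3 0 5 5 1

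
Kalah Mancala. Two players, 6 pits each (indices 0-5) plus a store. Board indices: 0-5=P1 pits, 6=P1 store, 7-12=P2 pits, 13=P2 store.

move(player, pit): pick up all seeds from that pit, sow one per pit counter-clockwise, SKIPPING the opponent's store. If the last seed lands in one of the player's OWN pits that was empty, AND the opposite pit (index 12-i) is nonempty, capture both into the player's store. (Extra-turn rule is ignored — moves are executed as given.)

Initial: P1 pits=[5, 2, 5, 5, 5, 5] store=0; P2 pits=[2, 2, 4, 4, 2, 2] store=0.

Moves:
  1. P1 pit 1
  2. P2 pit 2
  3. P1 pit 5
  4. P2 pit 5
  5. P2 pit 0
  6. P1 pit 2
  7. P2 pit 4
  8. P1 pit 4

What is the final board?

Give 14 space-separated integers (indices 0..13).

Move 1: P1 pit1 -> P1=[5,0,6,6,5,5](0) P2=[2,2,4,4,2,2](0)
Move 2: P2 pit2 -> P1=[5,0,6,6,5,5](0) P2=[2,2,0,5,3,3](1)
Move 3: P1 pit5 -> P1=[5,0,6,6,5,0](1) P2=[3,3,1,6,3,3](1)
Move 4: P2 pit5 -> P1=[6,1,6,6,5,0](1) P2=[3,3,1,6,3,0](2)
Move 5: P2 pit0 -> P1=[6,1,6,6,5,0](1) P2=[0,4,2,7,3,0](2)
Move 6: P1 pit2 -> P1=[6,1,0,7,6,1](2) P2=[1,5,2,7,3,0](2)
Move 7: P2 pit4 -> P1=[7,1,0,7,6,1](2) P2=[1,5,2,7,0,1](3)
Move 8: P1 pit4 -> P1=[7,1,0,7,0,2](3) P2=[2,6,3,8,0,1](3)

Answer: 7 1 0 7 0 2 3 2 6 3 8 0 1 3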